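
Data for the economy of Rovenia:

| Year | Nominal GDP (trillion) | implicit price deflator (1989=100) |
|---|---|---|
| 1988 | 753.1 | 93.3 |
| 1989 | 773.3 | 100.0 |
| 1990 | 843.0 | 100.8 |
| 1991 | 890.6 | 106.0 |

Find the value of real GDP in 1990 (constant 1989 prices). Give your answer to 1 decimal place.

Real GDP 1990 = 843.0 / 1.008 = 836.31.

836.3 trillion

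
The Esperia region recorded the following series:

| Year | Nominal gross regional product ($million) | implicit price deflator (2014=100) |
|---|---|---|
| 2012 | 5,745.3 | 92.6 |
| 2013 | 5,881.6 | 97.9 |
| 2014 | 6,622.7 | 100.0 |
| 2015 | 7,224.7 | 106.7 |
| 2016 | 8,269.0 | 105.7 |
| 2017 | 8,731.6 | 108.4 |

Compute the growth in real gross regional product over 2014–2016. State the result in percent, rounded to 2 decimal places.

Real gross regional product 2014 = 6622.7/1.000 = 6622.70.
Real gross regional product 2016 = 8269.0/1.057 = 7823.08.
Change = 7823.08/6622.70 − 1 = 0.1813.

18.13%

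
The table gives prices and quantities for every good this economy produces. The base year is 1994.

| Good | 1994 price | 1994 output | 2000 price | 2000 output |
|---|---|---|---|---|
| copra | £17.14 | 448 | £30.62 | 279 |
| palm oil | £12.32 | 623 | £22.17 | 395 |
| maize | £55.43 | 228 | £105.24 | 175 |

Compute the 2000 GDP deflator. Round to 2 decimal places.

Nominal GDP 2000 = 30.62·279 + 22.17·395 + 105.24·175 = 35717.13.
Real GDP 2000 (at 1994 prices) = 17.14·279 + 12.32·395 + 55.43·175 = 19348.71.
Deflator = Nominal/Real × 100 = 35717.13/19348.71 × 100 = 184.597.

184.60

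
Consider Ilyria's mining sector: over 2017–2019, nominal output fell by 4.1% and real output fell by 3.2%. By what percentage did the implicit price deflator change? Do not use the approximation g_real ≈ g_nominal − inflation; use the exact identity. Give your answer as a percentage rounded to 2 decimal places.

-0.93%

(1 + g_nom) = (1 + g_real)(1 + π), so π = 0.9590 / 0.9680 − 1 = -0.00930.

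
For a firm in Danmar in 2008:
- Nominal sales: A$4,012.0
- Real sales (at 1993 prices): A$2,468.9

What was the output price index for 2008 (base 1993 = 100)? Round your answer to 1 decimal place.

output price index = (Nominal / Real) × 100 = 4012.0 / 2468.9 × 100 = 162.50.

162.5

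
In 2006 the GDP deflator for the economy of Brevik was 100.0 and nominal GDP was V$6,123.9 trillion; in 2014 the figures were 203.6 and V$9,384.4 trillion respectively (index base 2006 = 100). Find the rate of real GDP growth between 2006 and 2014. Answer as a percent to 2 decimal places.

Deflate each year: 2006 → 6123.9/1.000 = 6123.90; 2014 → 9384.4/2.036 = 4609.23.
So real GDP changed by 4609.23/6123.90 − 1 = -0.2473, i.e. -24.73%.

-24.73%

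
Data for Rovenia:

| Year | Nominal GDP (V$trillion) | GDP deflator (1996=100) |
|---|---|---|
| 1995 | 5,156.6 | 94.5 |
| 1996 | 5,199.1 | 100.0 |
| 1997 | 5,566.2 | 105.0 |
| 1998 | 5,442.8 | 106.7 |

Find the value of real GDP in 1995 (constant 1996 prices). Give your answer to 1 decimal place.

Real GDP 1995 = 5156.6 / 0.945 = 5456.72.

V$5,456.7 trillion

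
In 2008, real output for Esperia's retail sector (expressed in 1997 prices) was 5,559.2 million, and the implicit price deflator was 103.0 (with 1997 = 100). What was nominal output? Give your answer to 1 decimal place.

5,726.0 million

Nominal output = Real × (implicit price deflator/100) = 5559.2 × 1.030 = 5725.98.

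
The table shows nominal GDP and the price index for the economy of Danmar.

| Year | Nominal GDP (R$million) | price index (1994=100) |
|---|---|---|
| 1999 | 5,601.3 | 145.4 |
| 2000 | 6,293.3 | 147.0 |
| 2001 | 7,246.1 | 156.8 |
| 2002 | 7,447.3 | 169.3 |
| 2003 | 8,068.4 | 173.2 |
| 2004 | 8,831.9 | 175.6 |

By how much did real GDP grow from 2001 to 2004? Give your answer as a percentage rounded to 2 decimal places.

Real GDP 2001 = 7246.1/1.568 = 4621.24.
Real GDP 2004 = 8831.9/1.756 = 5029.56.
Change = 5029.56/4621.24 − 1 = 0.0884.

8.84%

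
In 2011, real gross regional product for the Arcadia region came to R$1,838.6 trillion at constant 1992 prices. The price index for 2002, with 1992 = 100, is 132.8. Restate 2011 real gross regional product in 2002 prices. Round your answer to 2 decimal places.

R$2,441.66 trillion

Real gross regional product in 2002 prices = Real gross regional product in 1992 prices × (P_2002/P_1992) = 1838.6 × 1.328 = 2441.66.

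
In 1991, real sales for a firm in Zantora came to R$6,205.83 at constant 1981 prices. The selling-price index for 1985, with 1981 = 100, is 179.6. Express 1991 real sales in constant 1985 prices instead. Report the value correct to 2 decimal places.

Real sales in 1985 prices = Real sales in 1981 prices × (P_1985/P_1981) = 6205.83 × 1.796 = 11145.67.

R$11,145.67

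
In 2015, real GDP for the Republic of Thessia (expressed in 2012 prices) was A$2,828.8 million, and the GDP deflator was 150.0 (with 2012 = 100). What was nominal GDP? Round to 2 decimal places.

A$4,243.20 million

Nominal GDP = Real × (GDP deflator/100) = 2828.8 × 1.500 = 4243.20.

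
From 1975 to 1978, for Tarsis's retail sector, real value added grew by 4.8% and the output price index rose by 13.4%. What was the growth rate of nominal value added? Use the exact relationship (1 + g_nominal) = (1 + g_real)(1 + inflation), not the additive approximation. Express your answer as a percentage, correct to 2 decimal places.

(1 + g_nom) = (1 + g_real)(1 + π) = 1.0480 × 1.1340 = 1.18843.

18.84%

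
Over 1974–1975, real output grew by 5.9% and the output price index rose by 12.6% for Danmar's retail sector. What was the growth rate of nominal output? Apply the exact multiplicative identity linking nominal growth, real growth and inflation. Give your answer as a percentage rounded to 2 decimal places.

(1 + g_nom) = (1 + g_real)(1 + π) = 1.0590 × 1.1260 = 1.19243.

19.24%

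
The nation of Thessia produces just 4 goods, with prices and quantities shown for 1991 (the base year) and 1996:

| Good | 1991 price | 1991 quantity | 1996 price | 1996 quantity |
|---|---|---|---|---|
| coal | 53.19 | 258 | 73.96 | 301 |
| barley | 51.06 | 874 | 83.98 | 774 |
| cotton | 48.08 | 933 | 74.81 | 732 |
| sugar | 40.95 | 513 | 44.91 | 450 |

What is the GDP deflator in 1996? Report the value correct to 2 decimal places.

148.63

Nominal GDP 1996 = 73.96·301 + 83.98·774 + 74.81·732 + 44.91·450 = 162232.90.
Real GDP 1996 (at 1991 prices) = 53.19·301 + 51.06·774 + 48.08·732 + 40.95·450 = 109152.69.
Deflator = Nominal/Real × 100 = 162232.90/109152.69 × 100 = 148.629.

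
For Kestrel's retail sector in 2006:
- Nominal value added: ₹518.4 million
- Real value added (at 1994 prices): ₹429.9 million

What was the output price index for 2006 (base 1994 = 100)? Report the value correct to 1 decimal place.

output price index = (Nominal / Real) × 100 = 518.4 / 429.9 × 100 = 120.59.

120.6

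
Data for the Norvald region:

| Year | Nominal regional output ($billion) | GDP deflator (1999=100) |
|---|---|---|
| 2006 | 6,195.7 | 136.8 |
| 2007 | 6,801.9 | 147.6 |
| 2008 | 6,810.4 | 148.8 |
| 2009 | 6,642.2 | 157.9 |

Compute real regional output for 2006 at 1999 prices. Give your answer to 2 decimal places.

$4,529.02 billion

Real regional output 2006 = 6195.7 / 1.368 = 4529.02.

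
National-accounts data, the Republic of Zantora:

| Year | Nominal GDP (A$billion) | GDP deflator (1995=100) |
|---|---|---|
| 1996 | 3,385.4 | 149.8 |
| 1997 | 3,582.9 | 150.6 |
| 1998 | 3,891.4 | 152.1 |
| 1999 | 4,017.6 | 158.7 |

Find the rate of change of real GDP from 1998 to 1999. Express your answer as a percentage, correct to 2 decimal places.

Real GDP 1998 = 3891.4/1.521 = 2558.45.
Real GDP 1999 = 4017.6/1.587 = 2531.57.
Change = 2531.57/2558.45 − 1 = -0.0105.

-1.05%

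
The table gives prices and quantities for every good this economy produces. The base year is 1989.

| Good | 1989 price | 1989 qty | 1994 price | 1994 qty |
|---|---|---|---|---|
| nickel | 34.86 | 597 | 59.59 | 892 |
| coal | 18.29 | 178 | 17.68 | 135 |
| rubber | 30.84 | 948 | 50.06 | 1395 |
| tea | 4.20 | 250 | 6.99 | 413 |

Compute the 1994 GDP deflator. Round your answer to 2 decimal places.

Nominal GDP 1994 = 59.59·892 + 17.68·135 + 50.06·1395 + 6.99·413 = 128261.65.
Real GDP 1994 (at 1989 prices) = 34.86·892 + 18.29·135 + 30.84·1395 + 4.20·413 = 78320.67.
Deflator = Nominal/Real × 100 = 128261.65/78320.67 × 100 = 163.765.

163.76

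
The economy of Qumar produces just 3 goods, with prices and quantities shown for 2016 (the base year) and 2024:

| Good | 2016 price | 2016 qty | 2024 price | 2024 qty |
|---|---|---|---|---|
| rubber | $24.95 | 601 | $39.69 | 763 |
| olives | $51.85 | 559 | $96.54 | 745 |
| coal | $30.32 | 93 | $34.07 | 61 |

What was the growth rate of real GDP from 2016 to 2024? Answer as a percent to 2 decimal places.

Real GDP 2016 = Nominal GDP 2016 = 24.95·601 + 51.85·559 + 30.32·93 = 46798.86.
Real GDP 2024 (at 2016 prices) = 24.95·763 + 51.85·745 + 30.32·61 = 59514.62.
Real growth = 59514.62/46798.86 − 1 = 0.2717.

27.17%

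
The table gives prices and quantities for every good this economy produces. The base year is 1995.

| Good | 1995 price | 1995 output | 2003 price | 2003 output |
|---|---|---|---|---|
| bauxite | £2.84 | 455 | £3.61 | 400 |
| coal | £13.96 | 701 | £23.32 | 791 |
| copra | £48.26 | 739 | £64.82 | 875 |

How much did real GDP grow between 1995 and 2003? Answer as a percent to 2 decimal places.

Real GDP 1995 = Nominal GDP 1995 = 2.84·455 + 13.96·701 + 48.26·739 = 46742.30.
Real GDP 2003 (at 1995 prices) = 2.84·400 + 13.96·791 + 48.26·875 = 54405.86.
Real growth = 54405.86/46742.30 − 1 = 0.1640.

16.40%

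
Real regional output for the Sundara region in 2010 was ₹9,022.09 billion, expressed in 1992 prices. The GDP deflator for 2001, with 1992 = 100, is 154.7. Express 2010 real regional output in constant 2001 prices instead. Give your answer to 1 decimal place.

₹13,957.2 billion

Real regional output in 2001 prices = Real regional output in 1992 prices × (P_2001/P_1992) = 9022.09 × 1.547 = 13957.17.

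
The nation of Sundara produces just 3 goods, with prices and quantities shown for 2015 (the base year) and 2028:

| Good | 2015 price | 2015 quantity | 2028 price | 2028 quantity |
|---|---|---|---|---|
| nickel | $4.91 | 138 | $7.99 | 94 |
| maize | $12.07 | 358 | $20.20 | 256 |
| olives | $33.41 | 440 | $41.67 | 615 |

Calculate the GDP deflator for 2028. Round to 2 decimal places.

130.92

Nominal GDP 2028 = 7.99·94 + 20.20·256 + 41.67·615 = 31549.31.
Real GDP 2028 (at 2015 prices) = 4.91·94 + 12.07·256 + 33.41·615 = 24098.61.
Deflator = Nominal/Real × 100 = 31549.31/24098.61 × 100 = 130.918.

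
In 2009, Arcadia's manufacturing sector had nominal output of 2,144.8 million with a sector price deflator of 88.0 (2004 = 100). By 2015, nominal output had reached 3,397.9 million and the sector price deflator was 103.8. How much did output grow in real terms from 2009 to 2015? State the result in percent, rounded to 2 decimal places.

34.31%

Real output 2009 = 2144.8 / 0.880 = 2437.27.
Real output 2015 = 3397.9 / 1.038 = 3273.51.
Real growth = 3273.51 / 2437.27 − 1 = 0.3431.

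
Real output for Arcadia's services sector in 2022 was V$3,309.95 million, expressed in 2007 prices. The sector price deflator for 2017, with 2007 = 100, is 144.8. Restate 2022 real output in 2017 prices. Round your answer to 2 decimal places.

Real output in 2017 prices = Real output in 2007 prices × (P_2017/P_2007) = 3309.95 × 1.448 = 4792.81.

V$4,792.81 million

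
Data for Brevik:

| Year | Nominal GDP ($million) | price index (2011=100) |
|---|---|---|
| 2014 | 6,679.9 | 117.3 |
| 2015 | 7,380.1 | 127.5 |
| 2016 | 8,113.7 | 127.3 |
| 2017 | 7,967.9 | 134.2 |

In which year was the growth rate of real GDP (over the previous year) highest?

2015: real = 7380.1/1.275 = 5788.31; growth vs 2014 (5694.71) = 1.64%.
2016: real = 8113.7/1.273 = 6373.68; growth vs 2015 (5788.31) = 10.11%.
2017: real = 7967.9/1.342 = 5937.33; growth vs 2016 (6373.68) = -6.85%.

2016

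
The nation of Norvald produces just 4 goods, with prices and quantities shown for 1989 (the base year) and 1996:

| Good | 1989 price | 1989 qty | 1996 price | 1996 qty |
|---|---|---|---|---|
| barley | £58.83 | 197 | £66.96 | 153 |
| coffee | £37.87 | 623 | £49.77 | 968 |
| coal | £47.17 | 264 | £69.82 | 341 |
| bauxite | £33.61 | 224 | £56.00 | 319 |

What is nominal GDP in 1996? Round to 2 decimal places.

£100094.86

Nominal GDP 1996 = Σ (p_1996 × q_1996) = 66.96·153 + 49.77·968 + 69.82·341 + 56.00·319 = 100094.86.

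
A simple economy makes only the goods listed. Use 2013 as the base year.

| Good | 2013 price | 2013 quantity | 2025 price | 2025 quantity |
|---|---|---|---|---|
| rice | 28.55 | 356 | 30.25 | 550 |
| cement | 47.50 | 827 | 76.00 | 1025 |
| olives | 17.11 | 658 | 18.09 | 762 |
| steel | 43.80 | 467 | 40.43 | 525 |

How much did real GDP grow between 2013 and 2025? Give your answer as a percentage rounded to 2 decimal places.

23.74%

Real GDP 2013 = Nominal GDP 2013 = 28.55·356 + 47.50·827 + 17.11·658 + 43.80·467 = 81159.28.
Real GDP 2025 (at 2013 prices) = 28.55·550 + 47.50·1025 + 17.11·762 + 43.80·525 = 100422.82.
Real growth = 100422.82/81159.28 − 1 = 0.2374.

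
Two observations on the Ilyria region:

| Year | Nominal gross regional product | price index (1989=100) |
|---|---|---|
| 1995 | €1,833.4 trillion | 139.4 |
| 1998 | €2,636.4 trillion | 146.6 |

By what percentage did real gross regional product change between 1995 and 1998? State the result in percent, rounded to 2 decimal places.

36.74%

Deflate each year: 1995 → 1833.4/1.394 = 1315.21; 1998 → 2636.4/1.466 = 1798.36.
So real gross regional product changed by 1798.36/1315.21 − 1 = 0.3674, i.e. 36.74%.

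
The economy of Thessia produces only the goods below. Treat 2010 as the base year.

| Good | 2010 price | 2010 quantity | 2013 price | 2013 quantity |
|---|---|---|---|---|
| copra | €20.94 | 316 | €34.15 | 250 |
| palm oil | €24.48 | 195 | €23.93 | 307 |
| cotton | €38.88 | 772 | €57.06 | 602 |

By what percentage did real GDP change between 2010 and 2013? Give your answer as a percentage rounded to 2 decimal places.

-12.68%

Real GDP 2010 = Nominal GDP 2010 = 20.94·316 + 24.48·195 + 38.88·772 = 41406.00.
Real GDP 2013 (at 2010 prices) = 20.94·250 + 24.48·307 + 38.88·602 = 36156.12.
Real growth = 36156.12/41406.00 − 1 = -0.1268.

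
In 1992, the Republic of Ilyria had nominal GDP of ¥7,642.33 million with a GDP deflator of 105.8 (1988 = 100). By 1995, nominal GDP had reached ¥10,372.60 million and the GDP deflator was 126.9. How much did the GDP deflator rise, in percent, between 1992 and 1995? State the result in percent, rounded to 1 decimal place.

Price-level change = 126.9 / 105.8 − 1 = 0.1994.

19.9%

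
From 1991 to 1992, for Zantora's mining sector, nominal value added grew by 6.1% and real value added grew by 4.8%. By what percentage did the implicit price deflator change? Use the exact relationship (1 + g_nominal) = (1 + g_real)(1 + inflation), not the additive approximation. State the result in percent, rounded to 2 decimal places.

(1 + g_nom) = (1 + g_real)(1 + π), so π = 1.0610 / 1.0480 − 1 = 0.01240.

1.24%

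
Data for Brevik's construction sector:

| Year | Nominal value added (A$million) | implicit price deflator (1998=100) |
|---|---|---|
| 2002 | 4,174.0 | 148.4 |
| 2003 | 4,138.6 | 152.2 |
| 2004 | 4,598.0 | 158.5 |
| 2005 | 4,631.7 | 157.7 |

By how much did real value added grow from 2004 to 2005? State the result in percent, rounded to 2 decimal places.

Real value added 2004 = 4598.0/1.585 = 2900.95.
Real value added 2005 = 4631.7/1.577 = 2937.03.
Change = 2937.03/2900.95 − 1 = 0.0124.

1.24%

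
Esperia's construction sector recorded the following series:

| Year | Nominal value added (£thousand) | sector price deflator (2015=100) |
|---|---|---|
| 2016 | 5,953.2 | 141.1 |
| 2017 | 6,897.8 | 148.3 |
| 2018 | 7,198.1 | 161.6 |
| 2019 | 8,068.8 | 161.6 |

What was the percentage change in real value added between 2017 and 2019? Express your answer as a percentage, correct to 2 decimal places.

Real value added 2017 = 6897.8/1.483 = 4651.25.
Real value added 2019 = 8068.8/1.616 = 4993.07.
Change = 4993.07/4651.25 − 1 = 0.0735.

7.35%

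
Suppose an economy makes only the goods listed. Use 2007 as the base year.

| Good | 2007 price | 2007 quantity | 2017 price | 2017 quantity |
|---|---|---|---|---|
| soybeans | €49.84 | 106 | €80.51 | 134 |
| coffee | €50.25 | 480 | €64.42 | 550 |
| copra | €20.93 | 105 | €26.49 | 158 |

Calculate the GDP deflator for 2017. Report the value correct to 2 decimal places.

Nominal GDP 2017 = 80.51·134 + 64.42·550 + 26.49·158 = 50404.76.
Real GDP 2017 (at 2007 prices) = 49.84·134 + 50.25·550 + 20.93·158 = 37623.00.
Deflator = Nominal/Real × 100 = 50404.76/37623.00 × 100 = 133.973.

133.97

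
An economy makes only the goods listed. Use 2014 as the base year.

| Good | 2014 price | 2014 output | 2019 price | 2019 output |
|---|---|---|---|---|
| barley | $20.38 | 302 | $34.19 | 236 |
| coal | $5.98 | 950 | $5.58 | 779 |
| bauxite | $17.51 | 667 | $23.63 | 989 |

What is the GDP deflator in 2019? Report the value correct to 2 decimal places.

133.60

Nominal GDP 2019 = 34.19·236 + 5.58·779 + 23.63·989 = 35785.73.
Real GDP 2019 (at 2014 prices) = 20.38·236 + 5.98·779 + 17.51·989 = 26785.49.
Deflator = Nominal/Real × 100 = 35785.73/26785.49 × 100 = 133.601.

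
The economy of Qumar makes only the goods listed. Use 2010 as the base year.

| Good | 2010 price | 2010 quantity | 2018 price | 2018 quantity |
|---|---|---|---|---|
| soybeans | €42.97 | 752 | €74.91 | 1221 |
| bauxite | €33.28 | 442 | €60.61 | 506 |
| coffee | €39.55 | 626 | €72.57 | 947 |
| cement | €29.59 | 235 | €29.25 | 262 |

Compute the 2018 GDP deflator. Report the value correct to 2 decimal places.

Nominal GDP 2018 = 74.91·1221 + 60.61·506 + 72.57·947 + 29.25·262 = 198521.06.
Real GDP 2018 (at 2010 prices) = 42.97·1221 + 33.28·506 + 39.55·947 + 29.59·262 = 114512.48.
Deflator = Nominal/Real × 100 = 198521.06/114512.48 × 100 = 173.362.

173.36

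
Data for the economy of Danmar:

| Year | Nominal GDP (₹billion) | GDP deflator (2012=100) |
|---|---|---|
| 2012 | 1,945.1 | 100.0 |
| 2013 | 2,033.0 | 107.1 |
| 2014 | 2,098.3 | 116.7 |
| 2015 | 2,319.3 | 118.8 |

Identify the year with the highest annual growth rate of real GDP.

2015

2013: real = 2033.0/1.071 = 1898.23; growth vs 2012 (1945.10) = -2.41%.
2014: real = 2098.3/1.167 = 1798.03; growth vs 2013 (1898.23) = -5.28%.
2015: real = 2319.3/1.188 = 1952.27; growth vs 2014 (1798.03) = 8.58%.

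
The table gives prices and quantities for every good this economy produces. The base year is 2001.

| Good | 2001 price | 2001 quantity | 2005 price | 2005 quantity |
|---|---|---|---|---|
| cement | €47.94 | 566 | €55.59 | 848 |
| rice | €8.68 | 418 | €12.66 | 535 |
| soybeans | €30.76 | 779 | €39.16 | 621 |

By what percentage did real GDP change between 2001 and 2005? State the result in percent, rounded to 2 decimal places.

Real GDP 2001 = Nominal GDP 2001 = 47.94·566 + 8.68·418 + 30.76·779 = 54724.32.
Real GDP 2005 (at 2001 prices) = 47.94·848 + 8.68·535 + 30.76·621 = 64398.88.
Real growth = 64398.88/54724.32 − 1 = 0.1768.

17.68%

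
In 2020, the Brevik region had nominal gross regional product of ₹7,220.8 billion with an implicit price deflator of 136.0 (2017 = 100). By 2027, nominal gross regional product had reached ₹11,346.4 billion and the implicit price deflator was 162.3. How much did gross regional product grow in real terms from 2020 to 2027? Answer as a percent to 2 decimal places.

Deflate each year: 2020 → 7220.8/1.360 = 5309.41; 2027 → 11346.4/1.623 = 6991.00.
So real gross regional product changed by 6991.00/5309.41 − 1 = 0.3167, i.e. 31.67%.

31.67%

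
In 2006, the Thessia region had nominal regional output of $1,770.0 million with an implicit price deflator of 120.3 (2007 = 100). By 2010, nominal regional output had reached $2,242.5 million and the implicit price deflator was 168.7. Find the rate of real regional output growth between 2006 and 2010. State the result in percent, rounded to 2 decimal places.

Real regional output 2006 = 1770.0 / 1.203 = 1471.32.
Real regional output 2010 = 2242.5 / 1.687 = 1329.28.
Real growth = 1329.28 / 1471.32 − 1 = -0.0965.

-9.65%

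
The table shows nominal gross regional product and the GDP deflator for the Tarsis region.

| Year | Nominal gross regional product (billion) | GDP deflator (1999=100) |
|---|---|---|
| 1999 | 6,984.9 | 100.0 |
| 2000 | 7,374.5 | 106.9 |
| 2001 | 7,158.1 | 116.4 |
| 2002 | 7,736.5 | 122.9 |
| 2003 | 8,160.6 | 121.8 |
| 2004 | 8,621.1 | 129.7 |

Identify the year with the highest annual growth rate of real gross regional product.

2003

2000: real = 7374.5/1.069 = 6898.50; growth vs 1999 (6984.90) = -1.24%.
2001: real = 7158.1/1.164 = 6149.57; growth vs 2000 (6898.50) = -10.86%.
2002: real = 7736.5/1.229 = 6294.96; growth vs 2001 (6149.57) = 2.36%.
2003: real = 8160.6/1.218 = 6700.00; growth vs 2002 (6294.96) = 6.43%.
2004: real = 8621.1/1.297 = 6646.95; growth vs 2003 (6700.00) = -0.79%.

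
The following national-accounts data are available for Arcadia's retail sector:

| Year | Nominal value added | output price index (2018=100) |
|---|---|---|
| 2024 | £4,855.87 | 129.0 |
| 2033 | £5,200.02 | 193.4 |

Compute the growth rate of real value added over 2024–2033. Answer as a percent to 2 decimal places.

-28.57%

Real value added 2024 = 4855.87 / 1.290 = 3764.24.
Real value added 2033 = 5200.02 / 1.934 = 2688.74.
Real growth = 2688.74 / 3764.24 − 1 = -0.2857.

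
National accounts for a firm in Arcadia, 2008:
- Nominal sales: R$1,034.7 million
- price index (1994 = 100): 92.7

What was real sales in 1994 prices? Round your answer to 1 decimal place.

R$1,116.2 million

Real sales = Nominal / (price index/100) = 1034.7 / 0.927 = 1116.18.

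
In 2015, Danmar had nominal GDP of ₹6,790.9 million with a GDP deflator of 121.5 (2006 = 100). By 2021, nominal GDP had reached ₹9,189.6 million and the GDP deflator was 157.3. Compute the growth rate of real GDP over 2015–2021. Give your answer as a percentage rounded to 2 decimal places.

Deflate each year: 2015 → 6790.9/1.215 = 5589.22; 2021 → 9189.6/1.573 = 5842.09.
So real GDP changed by 5842.09/5589.22 − 1 = 0.0452, i.e. 4.52%.

4.52%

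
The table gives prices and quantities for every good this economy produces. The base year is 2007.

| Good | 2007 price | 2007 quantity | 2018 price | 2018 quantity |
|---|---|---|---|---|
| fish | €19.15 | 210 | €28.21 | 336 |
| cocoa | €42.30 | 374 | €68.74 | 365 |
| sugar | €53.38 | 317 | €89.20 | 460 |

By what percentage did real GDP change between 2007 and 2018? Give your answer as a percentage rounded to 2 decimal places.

Real GDP 2007 = Nominal GDP 2007 = 19.15·210 + 42.30·374 + 53.38·317 = 36763.16.
Real GDP 2018 (at 2007 prices) = 19.15·336 + 42.30·365 + 53.38·460 = 46428.70.
Real growth = 46428.70/36763.16 − 1 = 0.2629.

26.29%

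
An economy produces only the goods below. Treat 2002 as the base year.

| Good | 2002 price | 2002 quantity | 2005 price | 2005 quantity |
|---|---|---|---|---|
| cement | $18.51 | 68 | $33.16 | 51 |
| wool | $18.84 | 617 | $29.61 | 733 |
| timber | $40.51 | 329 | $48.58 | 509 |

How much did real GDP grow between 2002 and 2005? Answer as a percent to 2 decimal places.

Real GDP 2002 = Nominal GDP 2002 = 18.51·68 + 18.84·617 + 40.51·329 = 26210.75.
Real GDP 2005 (at 2002 prices) = 18.51·51 + 18.84·733 + 40.51·509 = 35373.32.
Real growth = 35373.32/26210.75 − 1 = 0.3496.

34.96%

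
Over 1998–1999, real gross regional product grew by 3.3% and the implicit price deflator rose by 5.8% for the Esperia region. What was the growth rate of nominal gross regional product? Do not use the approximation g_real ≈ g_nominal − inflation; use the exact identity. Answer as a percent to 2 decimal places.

9.29%

(1 + g_nom) = (1 + g_real)(1 + π) = 1.0330 × 1.0580 = 1.09291.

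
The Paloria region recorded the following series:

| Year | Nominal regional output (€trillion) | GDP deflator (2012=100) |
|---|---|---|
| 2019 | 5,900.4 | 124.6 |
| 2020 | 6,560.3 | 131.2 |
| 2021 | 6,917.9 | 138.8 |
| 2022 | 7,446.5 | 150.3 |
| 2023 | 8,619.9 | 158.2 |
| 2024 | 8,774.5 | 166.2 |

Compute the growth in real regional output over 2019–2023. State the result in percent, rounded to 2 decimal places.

15.06%

Real regional output 2019 = 5900.4/1.246 = 4735.47.
Real regional output 2023 = 8619.9/1.582 = 5448.74.
Change = 5448.74/4735.47 − 1 = 0.1506.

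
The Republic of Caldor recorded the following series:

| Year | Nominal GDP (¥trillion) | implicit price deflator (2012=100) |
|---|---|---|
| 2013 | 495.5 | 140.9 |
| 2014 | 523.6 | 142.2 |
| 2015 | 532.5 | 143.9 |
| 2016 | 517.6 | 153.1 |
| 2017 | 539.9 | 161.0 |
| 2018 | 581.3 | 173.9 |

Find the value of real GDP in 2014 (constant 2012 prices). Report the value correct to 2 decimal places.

¥368.21 trillion

Real GDP 2014 = 523.6 / 1.422 = 368.21.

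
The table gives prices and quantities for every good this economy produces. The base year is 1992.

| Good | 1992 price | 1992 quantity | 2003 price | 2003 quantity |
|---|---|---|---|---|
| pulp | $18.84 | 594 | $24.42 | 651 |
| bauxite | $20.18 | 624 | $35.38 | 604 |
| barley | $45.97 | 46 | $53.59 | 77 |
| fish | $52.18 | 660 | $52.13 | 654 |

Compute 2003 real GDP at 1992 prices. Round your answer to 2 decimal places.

Real GDP 2003 = Σ (p_1992 × q_2003) = 18.84·651 + 20.18·604 + 45.97·77 + 52.18·654 = 62118.97.

$62118.97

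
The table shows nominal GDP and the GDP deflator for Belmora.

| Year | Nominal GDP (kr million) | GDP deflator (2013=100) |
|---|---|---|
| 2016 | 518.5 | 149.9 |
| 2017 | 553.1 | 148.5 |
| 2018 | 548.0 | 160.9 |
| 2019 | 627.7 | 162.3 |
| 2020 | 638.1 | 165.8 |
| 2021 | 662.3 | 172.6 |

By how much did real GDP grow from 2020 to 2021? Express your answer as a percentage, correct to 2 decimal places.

Real GDP 2020 = 638.1/1.658 = 384.86.
Real GDP 2021 = 662.3/1.726 = 383.72.
Change = 383.72/384.86 − 1 = -0.0030.

-0.30%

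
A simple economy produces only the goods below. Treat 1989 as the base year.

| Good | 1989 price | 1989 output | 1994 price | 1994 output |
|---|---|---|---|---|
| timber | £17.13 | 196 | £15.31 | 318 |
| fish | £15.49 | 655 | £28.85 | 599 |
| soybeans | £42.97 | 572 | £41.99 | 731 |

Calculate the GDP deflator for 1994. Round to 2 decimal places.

Nominal GDP 1994 = 15.31·318 + 28.85·599 + 41.99·731 = 52844.42.
Real GDP 1994 (at 1989 prices) = 17.13·318 + 15.49·599 + 42.97·731 = 46136.92.
Deflator = Nominal/Real × 100 = 52844.42/46136.92 × 100 = 114.538.

114.54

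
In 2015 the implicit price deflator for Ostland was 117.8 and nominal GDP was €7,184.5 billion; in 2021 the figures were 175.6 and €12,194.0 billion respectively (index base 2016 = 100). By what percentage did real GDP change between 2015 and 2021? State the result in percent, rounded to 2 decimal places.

Deflate each year: 2015 → 7184.5/1.178 = 6098.90; 2021 → 12194.0/1.756 = 6944.19.
So real GDP changed by 6944.19/6098.90 − 1 = 0.1386, i.e. 13.86%.

13.86%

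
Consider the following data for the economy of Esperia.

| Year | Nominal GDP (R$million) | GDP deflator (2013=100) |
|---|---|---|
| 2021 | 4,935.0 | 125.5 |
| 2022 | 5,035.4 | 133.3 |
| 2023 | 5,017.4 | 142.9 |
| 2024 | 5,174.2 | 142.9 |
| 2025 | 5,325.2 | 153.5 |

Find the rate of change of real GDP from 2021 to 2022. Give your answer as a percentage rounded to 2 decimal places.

-3.94%

Real GDP 2021 = 4935.0/1.255 = 3932.27.
Real GDP 2022 = 5035.4/1.333 = 3777.49.
Change = 3777.49/3932.27 − 1 = -0.0394.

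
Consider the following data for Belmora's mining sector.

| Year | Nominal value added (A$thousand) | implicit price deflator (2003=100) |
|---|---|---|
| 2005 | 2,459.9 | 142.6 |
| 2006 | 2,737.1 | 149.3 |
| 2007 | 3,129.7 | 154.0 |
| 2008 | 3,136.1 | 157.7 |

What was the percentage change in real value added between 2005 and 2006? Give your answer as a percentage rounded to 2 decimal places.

Real value added 2005 = 2459.9/1.426 = 1725.04.
Real value added 2006 = 2737.1/1.493 = 1833.29.
Change = 1833.29/1725.04 − 1 = 0.0628.

6.28%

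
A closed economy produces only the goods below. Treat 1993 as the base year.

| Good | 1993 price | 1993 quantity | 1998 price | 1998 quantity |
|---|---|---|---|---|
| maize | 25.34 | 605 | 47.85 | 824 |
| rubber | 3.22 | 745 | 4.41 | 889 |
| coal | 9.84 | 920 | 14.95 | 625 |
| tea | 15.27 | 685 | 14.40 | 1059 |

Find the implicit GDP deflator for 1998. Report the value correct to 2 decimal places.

Nominal GDP 1998 = 47.85·824 + 4.41·889 + 14.95·625 + 14.40·1059 = 67942.24.
Real GDP 1998 (at 1993 prices) = 25.34·824 + 3.22·889 + 9.84·625 + 15.27·1059 = 46063.67.
Deflator = Nominal/Real × 100 = 67942.24/46063.67 × 100 = 147.496.

147.50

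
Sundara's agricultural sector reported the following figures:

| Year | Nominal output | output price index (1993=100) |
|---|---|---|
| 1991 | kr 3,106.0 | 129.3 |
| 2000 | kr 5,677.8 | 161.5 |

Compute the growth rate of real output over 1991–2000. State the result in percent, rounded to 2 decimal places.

46.35%

Deflate each year: 1991 → 3106.0/1.293 = 2402.17; 2000 → 5677.8/1.615 = 3515.67.
So real output changed by 3515.67/2402.17 − 1 = 0.4635, i.e. 46.35%.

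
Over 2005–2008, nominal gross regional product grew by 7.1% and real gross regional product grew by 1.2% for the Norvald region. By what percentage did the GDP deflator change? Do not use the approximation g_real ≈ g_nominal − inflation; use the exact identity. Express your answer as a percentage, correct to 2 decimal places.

(1 + g_nom) = (1 + g_real)(1 + π), so π = 1.0710 / 1.0120 − 1 = 0.05830.

5.83%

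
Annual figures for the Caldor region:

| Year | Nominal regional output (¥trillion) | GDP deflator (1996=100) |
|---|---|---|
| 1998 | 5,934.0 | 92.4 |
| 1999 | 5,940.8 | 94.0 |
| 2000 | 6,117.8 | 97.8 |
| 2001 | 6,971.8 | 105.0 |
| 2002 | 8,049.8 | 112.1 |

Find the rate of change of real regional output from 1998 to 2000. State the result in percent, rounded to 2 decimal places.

-2.60%

Real regional output 1998 = 5934.0/0.924 = 6422.08.
Real regional output 2000 = 6117.8/0.978 = 6255.42.
Change = 6255.42/6422.08 − 1 = -0.0260.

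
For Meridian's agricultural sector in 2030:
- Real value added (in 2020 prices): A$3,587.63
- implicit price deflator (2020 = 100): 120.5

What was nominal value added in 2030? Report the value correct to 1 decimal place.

A$4,323.1

Nominal value added = Real × (implicit price deflator/100) = 3587.63 × 1.205 = 4323.09.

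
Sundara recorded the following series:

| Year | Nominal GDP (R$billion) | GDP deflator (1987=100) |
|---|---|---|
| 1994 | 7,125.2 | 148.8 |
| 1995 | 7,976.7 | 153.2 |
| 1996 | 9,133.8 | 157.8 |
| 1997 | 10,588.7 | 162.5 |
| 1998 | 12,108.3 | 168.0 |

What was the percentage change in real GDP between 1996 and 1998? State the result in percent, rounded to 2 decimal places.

Real GDP 1996 = 9133.8/1.578 = 5788.21.
Real GDP 1998 = 12108.3/1.680 = 7207.32.
Change = 7207.32/5788.21 − 1 = 0.2452.

24.52%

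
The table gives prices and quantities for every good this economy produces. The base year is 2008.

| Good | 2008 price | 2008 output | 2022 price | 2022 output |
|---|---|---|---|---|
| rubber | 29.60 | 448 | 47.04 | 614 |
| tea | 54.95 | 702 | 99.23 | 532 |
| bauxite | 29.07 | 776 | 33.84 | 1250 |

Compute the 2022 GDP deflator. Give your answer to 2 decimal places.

Nominal GDP 2022 = 47.04·614 + 99.23·532 + 33.84·1250 = 123972.92.
Real GDP 2022 (at 2008 prices) = 29.60·614 + 54.95·532 + 29.07·1250 = 83745.30.
Deflator = Nominal/Real × 100 = 123972.92/83745.30 × 100 = 148.036.

148.04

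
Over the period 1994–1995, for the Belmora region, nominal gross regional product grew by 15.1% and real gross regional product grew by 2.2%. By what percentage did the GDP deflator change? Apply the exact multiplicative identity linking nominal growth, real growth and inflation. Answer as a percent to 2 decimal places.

12.62%

(1 + g_nom) = (1 + g_real)(1 + π), so π = 1.1510 / 1.0220 − 1 = 0.12622.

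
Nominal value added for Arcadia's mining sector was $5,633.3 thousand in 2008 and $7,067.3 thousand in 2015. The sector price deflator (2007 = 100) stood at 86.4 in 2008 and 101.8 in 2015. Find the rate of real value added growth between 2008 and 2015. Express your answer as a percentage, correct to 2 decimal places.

6.48%

Real value added 2008 = 5633.3 / 0.864 = 6520.02.
Real value added 2015 = 7067.3 / 1.018 = 6942.34.
Real growth = 6942.34 / 6520.02 − 1 = 0.0648.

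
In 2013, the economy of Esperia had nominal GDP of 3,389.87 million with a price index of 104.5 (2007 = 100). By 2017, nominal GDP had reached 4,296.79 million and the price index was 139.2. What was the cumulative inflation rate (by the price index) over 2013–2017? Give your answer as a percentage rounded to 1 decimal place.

33.2%

Price-level change = 139.2 / 104.5 − 1 = 0.3321.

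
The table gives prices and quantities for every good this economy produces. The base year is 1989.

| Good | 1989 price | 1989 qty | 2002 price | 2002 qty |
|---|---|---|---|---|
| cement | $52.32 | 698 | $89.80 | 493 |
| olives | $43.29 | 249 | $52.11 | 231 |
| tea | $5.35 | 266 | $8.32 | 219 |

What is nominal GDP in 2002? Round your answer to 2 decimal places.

$58130.89

Nominal GDP 2002 = Σ (p_2002 × q_2002) = 89.80·493 + 52.11·231 + 8.32·219 = 58130.89.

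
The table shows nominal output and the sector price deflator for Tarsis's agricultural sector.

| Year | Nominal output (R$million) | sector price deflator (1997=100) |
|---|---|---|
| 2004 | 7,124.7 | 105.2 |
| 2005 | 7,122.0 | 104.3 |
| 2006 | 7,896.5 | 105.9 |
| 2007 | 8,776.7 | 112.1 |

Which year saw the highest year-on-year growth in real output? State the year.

2006

2005: real = 7122.0/1.043 = 6828.38; growth vs 2004 (6772.53) = 0.82%.
2006: real = 7896.5/1.059 = 7456.56; growth vs 2005 (6828.38) = 9.20%.
2007: real = 8776.7/1.121 = 7829.35; growth vs 2006 (7456.56) = 5.00%.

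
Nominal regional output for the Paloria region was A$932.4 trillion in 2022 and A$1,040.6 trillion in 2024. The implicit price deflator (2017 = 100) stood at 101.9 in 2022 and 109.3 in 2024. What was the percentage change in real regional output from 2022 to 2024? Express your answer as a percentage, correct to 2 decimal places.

4.05%

Real regional output 2022 = 932.4 / 1.019 = 915.01.
Real regional output 2024 = 1040.6 / 1.093 = 952.06.
Real growth = 952.06 / 915.01 − 1 = 0.0405.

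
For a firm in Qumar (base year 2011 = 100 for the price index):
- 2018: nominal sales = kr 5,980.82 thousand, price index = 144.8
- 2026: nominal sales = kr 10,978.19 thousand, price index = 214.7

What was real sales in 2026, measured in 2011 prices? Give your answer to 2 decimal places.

kr 5,113.27 thousand

Real sales = Nominal / (price index/100) = 10978.19 / 2.147 = 5113.27.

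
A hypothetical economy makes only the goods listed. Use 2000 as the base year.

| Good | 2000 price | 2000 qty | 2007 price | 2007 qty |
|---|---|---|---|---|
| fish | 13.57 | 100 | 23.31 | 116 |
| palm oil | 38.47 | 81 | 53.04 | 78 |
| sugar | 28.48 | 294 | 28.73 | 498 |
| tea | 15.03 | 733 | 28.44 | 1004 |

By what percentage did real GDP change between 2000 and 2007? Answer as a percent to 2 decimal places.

41.84%

Real GDP 2000 = Nominal GDP 2000 = 13.57·100 + 38.47·81 + 28.48·294 + 15.03·733 = 23863.18.
Real GDP 2007 (at 2000 prices) = 13.57·116 + 38.47·78 + 28.48·498 + 15.03·1004 = 33847.94.
Real growth = 33847.94/23863.18 − 1 = 0.4184.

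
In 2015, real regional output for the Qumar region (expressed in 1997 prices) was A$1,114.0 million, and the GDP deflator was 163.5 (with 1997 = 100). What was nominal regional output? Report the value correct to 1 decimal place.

Nominal regional output = Real × (GDP deflator/100) = 1114.0 × 1.635 = 1821.39.

A$1,821.4 million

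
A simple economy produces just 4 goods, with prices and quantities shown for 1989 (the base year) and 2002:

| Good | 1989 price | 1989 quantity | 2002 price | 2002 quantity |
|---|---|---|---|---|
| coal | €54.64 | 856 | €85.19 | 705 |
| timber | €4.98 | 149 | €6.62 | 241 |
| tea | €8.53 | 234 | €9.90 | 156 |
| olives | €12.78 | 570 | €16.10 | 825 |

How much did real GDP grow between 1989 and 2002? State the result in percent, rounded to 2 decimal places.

Real GDP 1989 = Nominal GDP 1989 = 54.64·856 + 4.98·149 + 8.53·234 + 12.78·570 = 56794.48.
Real GDP 2002 (at 1989 prices) = 54.64·705 + 4.98·241 + 8.53·156 + 12.78·825 = 51595.56.
Real growth = 51595.56/56794.48 − 1 = -0.0915.

-9.15%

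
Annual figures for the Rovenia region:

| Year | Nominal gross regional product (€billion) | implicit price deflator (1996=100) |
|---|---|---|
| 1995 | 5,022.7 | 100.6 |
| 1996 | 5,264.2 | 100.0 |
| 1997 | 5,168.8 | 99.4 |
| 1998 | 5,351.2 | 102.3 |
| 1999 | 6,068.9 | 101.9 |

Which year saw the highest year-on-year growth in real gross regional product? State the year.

1999

1996: real = 5264.2/1.000 = 5264.20; growth vs 1995 (4992.74) = 5.44%.
1997: real = 5168.8/0.994 = 5200.00; growth vs 1996 (5264.20) = -1.22%.
1998: real = 5351.2/1.023 = 5230.89; growth vs 1997 (5200.00) = 0.59%.
1999: real = 6068.9/1.019 = 5955.74; growth vs 1998 (5230.89) = 13.86%.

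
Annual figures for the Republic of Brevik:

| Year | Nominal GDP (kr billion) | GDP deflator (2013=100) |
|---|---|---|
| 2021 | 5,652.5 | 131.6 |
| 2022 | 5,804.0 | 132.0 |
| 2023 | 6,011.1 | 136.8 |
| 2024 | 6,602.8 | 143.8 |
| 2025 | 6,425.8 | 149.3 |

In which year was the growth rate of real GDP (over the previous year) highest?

2022: real = 5804.0/1.320 = 4396.97; growth vs 2021 (4295.21) = 2.37%.
2023: real = 6011.1/1.368 = 4394.08; growth vs 2022 (4396.97) = -0.07%.
2024: real = 6602.8/1.438 = 4591.66; growth vs 2023 (4394.08) = 4.50%.
2025: real = 6425.8/1.493 = 4303.95; growth vs 2024 (4591.66) = -6.27%.

2024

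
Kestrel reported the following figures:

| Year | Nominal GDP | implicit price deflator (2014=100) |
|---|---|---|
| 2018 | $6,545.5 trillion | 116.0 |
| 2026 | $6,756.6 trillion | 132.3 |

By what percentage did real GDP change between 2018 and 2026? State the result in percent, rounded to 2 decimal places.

Real GDP 2018 = 6545.5 / 1.160 = 5642.67.
Real GDP 2026 = 6756.6 / 1.323 = 5107.03.
Real growth = 5107.03 / 5642.67 − 1 = -0.0949.

-9.49%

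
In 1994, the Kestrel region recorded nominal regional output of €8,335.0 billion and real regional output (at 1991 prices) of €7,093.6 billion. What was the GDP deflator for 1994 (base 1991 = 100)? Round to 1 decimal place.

GDP deflator = (Nominal / Real) × 100 = 8335.0 / 7093.6 × 100 = 117.50.

117.5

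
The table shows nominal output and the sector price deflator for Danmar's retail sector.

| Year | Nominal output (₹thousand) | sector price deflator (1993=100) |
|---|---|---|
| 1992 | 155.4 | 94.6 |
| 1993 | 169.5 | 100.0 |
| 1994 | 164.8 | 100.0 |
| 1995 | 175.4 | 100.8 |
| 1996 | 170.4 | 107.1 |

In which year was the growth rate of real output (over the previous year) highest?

1995

1993: real = 169.5/1.000 = 169.50; growth vs 1992 (164.27) = 3.18%.
1994: real = 164.8/1.000 = 164.80; growth vs 1993 (169.50) = -2.77%.
1995: real = 175.4/1.008 = 174.01; growth vs 1994 (164.80) = 5.59%.
1996: real = 170.4/1.071 = 159.10; growth vs 1995 (174.01) = -8.57%.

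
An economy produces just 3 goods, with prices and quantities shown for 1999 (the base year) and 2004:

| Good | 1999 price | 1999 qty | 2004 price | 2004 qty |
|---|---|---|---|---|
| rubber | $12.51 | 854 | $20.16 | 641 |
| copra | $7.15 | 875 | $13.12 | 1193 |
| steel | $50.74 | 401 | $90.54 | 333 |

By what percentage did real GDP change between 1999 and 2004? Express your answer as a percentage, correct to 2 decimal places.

Real GDP 1999 = Nominal GDP 1999 = 12.51·854 + 7.15·875 + 50.74·401 = 37286.53.
Real GDP 2004 (at 1999 prices) = 12.51·641 + 7.15·1193 + 50.74·333 = 33445.28.
Real growth = 33445.28/37286.53 − 1 = -0.1030.

-10.30%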